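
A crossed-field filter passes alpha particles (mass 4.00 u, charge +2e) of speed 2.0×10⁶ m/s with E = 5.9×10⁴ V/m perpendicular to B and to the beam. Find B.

Balance of forces in the selector: qE = qvB ⇒ B = E/v.
B = 5.9×10⁴/2.0×10⁶ = 0.029 T.

B = 0.029 T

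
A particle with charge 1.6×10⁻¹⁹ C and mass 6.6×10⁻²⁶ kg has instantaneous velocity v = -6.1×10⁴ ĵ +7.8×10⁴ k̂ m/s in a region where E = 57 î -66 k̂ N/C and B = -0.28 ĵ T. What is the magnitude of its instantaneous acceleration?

v×B = (2.18×10⁴, 0, 0) N/C.
E + v×B = (2.19×10⁴, 0, -66.0) N/C.
F = q(E + v×B) = (1.6×10⁻¹⁹ C)·(2.19×10⁴, 0, -66.0) = (3.50×10⁻¹⁵, 0, -1.06×10⁻¹⁷) N.
|a| = |F|/m = 3.504×10⁻¹⁵/6.6×10⁻²⁶ ≈ 5.31×10¹⁰ m/s².

|a| ≈ 5.31×10¹⁰ m/s²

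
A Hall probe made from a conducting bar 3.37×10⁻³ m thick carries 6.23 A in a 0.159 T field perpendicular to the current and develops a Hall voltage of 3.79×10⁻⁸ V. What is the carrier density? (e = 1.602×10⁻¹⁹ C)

From V_H = IB/(n e t), n = IB/(V_H e t).
n = (6.23)(0.159)/((3.79×10⁻⁸)(1.602×10⁻¹⁹)(3.37×10⁻³)) ≈ 4.84×10²⁸ m⁻³.

n ≈ 4.84×10²⁸ m⁻³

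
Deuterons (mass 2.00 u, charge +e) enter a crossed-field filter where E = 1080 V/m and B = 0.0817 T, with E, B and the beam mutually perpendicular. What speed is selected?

v = 1.32×10⁴ m/s

For undeflected motion the electric and magnetic forces balance: qE = qvB.
v = E/B = 1080/0.0817 = 1.32×10⁴ m/s.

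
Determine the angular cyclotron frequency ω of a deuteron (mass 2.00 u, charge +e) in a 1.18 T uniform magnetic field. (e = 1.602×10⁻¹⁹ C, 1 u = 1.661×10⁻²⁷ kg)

ω = |q|B/m.
ω = (1.602×10⁻¹⁹)(1.18)/3.322×10⁻²⁷ ≈ 5.69×10⁷ rad/s.

ω ≈ 5.69×10⁷ rad/s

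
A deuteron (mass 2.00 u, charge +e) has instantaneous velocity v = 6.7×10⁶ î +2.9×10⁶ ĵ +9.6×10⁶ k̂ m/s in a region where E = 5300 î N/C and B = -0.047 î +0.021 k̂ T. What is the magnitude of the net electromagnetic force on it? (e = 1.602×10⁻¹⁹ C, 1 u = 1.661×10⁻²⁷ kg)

v×B = (6.09×10⁴, -5.92×10⁵, 1.36×10⁵) N/C.
E + v×B = (6.62×10⁴, -5.92×10⁵, 1.36×10⁵) N/C.
F = q(E + v×B) = (1.602×10⁻¹⁹ C)·(6.62×10⁴, -5.92×10⁵, 1.36×10⁵) = (1.06×10⁻¹⁴, -9.48×10⁻¹⁴, 2.18×10⁻¹⁴) N.
|F| = 9.79×10⁻¹⁴ N.

|F| ≈ 9.79×10⁻¹⁴ N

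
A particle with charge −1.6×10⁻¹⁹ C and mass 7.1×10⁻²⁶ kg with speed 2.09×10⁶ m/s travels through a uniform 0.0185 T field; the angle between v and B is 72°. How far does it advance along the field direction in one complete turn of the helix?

p ≈ 97.3 m

v∥ = v cosθ = 2.09×10⁶·cos72° ≈ 6.458×10⁵ m/s.
T = 2πm/(|q|B) = 2π(7.1×10⁻²⁶)/((1.6×10⁻¹⁹)(0.0185)) ≈ 1.507×10⁻⁴ s.
pitch = v∥ T = (6.458×10⁵)(1.507×10⁻⁴) ≈ 97.3 m.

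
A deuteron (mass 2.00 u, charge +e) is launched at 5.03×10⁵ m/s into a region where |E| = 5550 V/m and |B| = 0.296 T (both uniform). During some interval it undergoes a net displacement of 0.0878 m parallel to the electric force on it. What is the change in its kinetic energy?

ΔKE ≈ 7.81×10⁻¹⁷ J

The magnetic force is always ⟂ v and does no work; only the electric force changes KE.
ΔKE = F_E · d = |q|E d = (1.602×10⁻¹⁹)(5550)(0.0878) ≈ 7.81×10⁻¹⁷ J.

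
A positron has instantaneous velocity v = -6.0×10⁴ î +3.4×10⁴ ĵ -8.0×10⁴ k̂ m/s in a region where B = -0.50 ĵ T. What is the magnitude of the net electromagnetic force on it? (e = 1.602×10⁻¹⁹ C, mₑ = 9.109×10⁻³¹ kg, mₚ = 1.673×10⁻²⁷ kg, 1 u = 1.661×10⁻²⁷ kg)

v×B = (-4.00×10⁴, 0, 3.00×10⁴) N/C.
F = q v×B = (1.602×10⁻¹⁹ C)·(-4.00×10⁴, 0, 3.00×10⁴) = (-6.41×10⁻¹⁵, 0, 4.81×10⁻¹⁵) N.
|F| = 8.01×10⁻¹⁵ N.

|F| ≈ 8.01×10⁻¹⁵ N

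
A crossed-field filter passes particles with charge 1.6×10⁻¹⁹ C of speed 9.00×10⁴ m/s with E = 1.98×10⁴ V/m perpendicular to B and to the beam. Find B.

Balance of forces in the selector: qE = qvB ⇒ B = E/v.
B = 1.98×10⁴/9.00×10⁴ = 0.220 T.

B = 0.220 T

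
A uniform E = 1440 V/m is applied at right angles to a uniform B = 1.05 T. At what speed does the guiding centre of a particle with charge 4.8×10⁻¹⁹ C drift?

v_d ≈ 1370 m/s

In crossed fields the guiding centre drifts at v_d = |E×B|/B² = E/B, independent of charge and mass.
v_d = 1440/1.05 = 1370 m/s.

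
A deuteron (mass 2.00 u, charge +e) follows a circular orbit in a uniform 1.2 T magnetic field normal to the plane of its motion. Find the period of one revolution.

T ≈ 1.1×10⁻⁷ s

The cyclotron period depends only on m, q, B: T = 2πm/(|q|B).
T = 2π(3.322×10⁻²⁷)/((1.602×10⁻¹⁹)(1.2)) ≈ 1.1×10⁻⁷ s.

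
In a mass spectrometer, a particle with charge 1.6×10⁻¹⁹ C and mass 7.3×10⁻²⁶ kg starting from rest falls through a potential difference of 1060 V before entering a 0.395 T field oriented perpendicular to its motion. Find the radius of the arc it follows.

r ≈ 0.0787 m

Acceleration: |q|V = ½mv² ⇒ v = √(2|q|V/m) = √(2·1.6×10⁻¹⁹·1060/7.3×10⁻²⁶) ≈ 6.817×10⁴ m/s.
In the field: r = mv/(|q|B) = (7.3×10⁻²⁶)(6.817×10⁴)/((1.6×10⁻¹⁹)(0.395)) ≈ 0.0787 m.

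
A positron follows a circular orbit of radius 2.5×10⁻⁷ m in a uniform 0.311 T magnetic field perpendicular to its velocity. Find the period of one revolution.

The cyclotron period depends only on m, q, B: T = 2πm/(|q|B).
T = 2π(9.109×10⁻³¹)/((1.602×10⁻¹⁹)(0.311)) ≈ 1.15×10⁻¹⁰ s.

T ≈ 1.15×10⁻¹⁰ s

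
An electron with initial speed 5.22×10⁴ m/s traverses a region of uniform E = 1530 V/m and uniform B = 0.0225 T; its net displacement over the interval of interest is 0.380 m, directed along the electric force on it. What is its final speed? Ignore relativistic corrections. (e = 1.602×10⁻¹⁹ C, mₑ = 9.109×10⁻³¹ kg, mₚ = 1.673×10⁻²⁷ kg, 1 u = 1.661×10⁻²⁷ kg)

v_f ≈ 1.43×10⁷ m/s

B does no work; ΔKE = |q|E d.
½mv_f² = ½mv₀² + |q|Ed = ½(9.109×10⁻³¹)(5.22×10⁴)² + (1.602×10⁻¹⁹)(1530)(0.380) ≈ 1.241×10⁻²¹ J + 9.314×10⁻¹⁷ J ≈ 9.314×10⁻¹⁷ J.
v_f = √(2·9.314×10⁻¹⁷/9.109×10⁻³¹) ≈ 1.43×10⁷ m/s.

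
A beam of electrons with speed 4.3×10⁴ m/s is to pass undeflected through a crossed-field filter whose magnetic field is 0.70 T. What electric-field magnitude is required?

E = 3.0×10⁴ V/m

For straight-line motion qE = qvB, so E = vB.
E = 4.3×10⁴ × 0.70 = 3.0×10⁴ V/m.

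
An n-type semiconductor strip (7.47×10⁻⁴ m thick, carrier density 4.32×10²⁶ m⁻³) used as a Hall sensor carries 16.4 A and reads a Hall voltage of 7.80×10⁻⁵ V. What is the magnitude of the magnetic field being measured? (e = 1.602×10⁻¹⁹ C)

B ≈ 0.246 T

From V_H = IB/(n e t), B = V_H n e t / I.
B = (7.80×10⁻⁵)(4.32×10²⁶)(1.602×10⁻¹⁹)(7.47×10⁻⁴)/16.4 ≈ 0.246 T.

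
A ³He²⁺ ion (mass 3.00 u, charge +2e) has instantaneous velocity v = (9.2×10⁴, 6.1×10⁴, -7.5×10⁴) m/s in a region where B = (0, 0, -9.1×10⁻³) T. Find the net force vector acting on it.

v×B = (-555, 837, 0) N/C.
F = q v×B = (3.204×10⁻¹⁹ C)·(-555, 837, 0) = (-1.78×10⁻¹⁶, 2.68×10⁻¹⁶, 0) N.

F ≈ (-1.78×10⁻¹⁶, 2.68×10⁻¹⁶, 0) N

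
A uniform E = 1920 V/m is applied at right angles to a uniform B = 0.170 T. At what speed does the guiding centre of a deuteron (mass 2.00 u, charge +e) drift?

v_d ≈ 1.13×10⁴ m/s

The E×B drift speed is v_d = E/B.
v_d = 1920/0.170 = 1.13×10⁴ m/s.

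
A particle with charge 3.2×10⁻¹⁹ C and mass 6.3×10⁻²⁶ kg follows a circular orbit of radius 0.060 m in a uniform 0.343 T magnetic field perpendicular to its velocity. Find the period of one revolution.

T ≈ 3.61×10⁻⁶ s

The cyclotron period depends only on m, q, B: T = 2πm/(|q|B).
T = 2π(6.3×10⁻²⁶)/((3.2×10⁻¹⁹)(0.343)) ≈ 3.61×10⁻⁶ s.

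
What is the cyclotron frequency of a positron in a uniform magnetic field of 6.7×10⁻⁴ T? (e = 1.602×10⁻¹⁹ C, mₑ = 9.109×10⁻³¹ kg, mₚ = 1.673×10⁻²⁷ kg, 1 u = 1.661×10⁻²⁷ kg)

f = |q|B/(2πm).
f = (1.602×10⁻¹⁹)(6.7×10⁻⁴)/(2π·9.109×10⁻³¹) ≈ 1.9×10⁷ Hz.

f ≈ 1.9×10⁷ Hz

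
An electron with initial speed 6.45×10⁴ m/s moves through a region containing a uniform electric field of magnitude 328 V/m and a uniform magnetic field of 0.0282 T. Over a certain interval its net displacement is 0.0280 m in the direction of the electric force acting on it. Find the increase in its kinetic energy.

ΔKE ≈ 1.47×10⁻¹⁸ J

The magnetic force is always ⟂ v and does no work; only the electric force changes KE.
ΔKE = F_E · d = |q|E d = (1.602×10⁻¹⁹)(328)(0.0280) ≈ 1.47×10⁻¹⁸ J.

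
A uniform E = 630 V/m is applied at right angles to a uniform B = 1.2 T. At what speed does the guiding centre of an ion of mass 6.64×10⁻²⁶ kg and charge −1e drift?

The E×B drift speed is v_d = E/B.
v_d = 630/1.2 = 520 m/s.

v_d ≈ 520 m/s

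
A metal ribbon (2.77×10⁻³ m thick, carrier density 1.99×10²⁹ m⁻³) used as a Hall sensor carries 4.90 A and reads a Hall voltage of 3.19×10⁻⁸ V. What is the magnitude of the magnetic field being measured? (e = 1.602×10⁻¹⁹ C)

B ≈ 0.575 T

From V_H = IB/(n e t), B = V_H n e t / I.
B = (3.19×10⁻⁸)(1.99×10²⁹)(1.602×10⁻¹⁹)(2.77×10⁻³)/4.90 ≈ 0.575 T.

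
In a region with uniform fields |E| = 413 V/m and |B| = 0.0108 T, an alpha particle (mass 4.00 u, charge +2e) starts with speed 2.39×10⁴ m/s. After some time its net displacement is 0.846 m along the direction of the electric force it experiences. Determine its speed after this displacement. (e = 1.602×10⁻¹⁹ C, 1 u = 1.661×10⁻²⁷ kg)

B does no work; ΔKE = |q|E d.
½mv_f² = ½mv₀² + |q|Ed = ½(6.644×10⁻²⁷)(2.39×10⁴)² + (3.204×10⁻¹⁹)(413)(0.846) ≈ 1.898×10⁻¹⁸ J + 1.119×10⁻¹⁶ J ≈ 1.138×10⁻¹⁶ J.
v_f = √(2·1.138×10⁻¹⁶/6.644×10⁻²⁷) ≈ 1.85×10⁵ m/s.

v_f ≈ 1.85×10⁵ m/s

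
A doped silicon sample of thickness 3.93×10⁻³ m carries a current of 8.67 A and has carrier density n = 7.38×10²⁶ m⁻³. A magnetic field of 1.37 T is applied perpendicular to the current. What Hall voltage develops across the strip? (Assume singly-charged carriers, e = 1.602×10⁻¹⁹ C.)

V_H ≈ 2.56×10⁻⁵ V

V_H = IB/(n e t).
V_H = (8.67)(1.37)/((7.38×10²⁶)(1.602×10⁻¹⁹)(3.93×10⁻³)) ≈ 2.56×10⁻⁵ V.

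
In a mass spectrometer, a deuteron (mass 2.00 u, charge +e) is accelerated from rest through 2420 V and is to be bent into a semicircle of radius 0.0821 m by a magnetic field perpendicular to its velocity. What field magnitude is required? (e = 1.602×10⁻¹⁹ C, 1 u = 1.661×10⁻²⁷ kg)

v = √(2|q|V/m) = √(2·1.602×10⁻¹⁹·2420/3.322×10⁻²⁷) ≈ 4.831×10⁵ m/s.
B = mv/(|q|r) = (3.322×10⁻²⁷)(4.831×10⁵)/((1.602×10⁻¹⁹)(0.0821)) ≈ 0.122 T.

B ≈ 0.122 T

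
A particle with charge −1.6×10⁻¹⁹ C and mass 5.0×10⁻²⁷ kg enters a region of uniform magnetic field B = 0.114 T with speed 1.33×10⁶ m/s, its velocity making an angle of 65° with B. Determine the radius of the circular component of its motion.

v⊥ = v sinθ = 1.33×10⁶·sin65° ≈ 1.205×10⁶ m/s.
r = m v⊥/(|q|B) = (5.0×10⁻²⁷)(1.205×10⁶)/((1.6×10⁻¹⁹)(0.114)) ≈ 0.330 m.

r ≈ 0.330 m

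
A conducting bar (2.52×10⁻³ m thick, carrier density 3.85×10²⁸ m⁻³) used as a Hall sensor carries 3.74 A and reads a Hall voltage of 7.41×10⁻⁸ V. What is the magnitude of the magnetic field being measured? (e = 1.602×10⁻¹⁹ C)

From V_H = IB/(n e t), B = V_H n e t / I.
B = (7.41×10⁻⁸)(3.85×10²⁸)(1.602×10⁻¹⁹)(2.52×10⁻³)/3.74 ≈ 0.308 T.

B ≈ 0.308 T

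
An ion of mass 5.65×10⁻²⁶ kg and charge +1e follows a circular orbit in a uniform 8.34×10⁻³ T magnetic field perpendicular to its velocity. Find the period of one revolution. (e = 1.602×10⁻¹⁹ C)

T ≈ 2.66×10⁻⁴ s

The cyclotron period depends only on m, q, B: T = 2πm/(|q|B).
T = 2π(5.65×10⁻²⁶)/((1.602×10⁻¹⁹)(8.34×10⁻³)) ≈ 2.66×10⁻⁴ s.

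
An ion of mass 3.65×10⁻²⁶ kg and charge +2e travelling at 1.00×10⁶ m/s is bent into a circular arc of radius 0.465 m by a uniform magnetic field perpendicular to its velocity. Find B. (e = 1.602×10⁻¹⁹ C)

From |q|vB = mv²/r, B = mv/(|q|r).
B = (3.65×10⁻²⁶)(1.00×10⁶)/((3.204×10⁻¹⁹)(0.465)) ≈ 0.245 T.

B ≈ 0.245 T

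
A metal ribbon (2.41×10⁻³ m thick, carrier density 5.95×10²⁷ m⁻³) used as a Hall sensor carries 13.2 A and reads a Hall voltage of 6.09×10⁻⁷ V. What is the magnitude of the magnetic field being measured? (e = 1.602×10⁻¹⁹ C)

B ≈ 0.106 T

From V_H = IB/(n e t), B = V_H n e t / I.
B = (6.09×10⁻⁷)(5.95×10²⁷)(1.602×10⁻¹⁹)(2.41×10⁻³)/13.2 ≈ 0.106 T.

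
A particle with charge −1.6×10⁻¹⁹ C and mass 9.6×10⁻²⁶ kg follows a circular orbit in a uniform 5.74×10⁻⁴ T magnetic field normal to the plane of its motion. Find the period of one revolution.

T ≈ 6.57×10⁻³ s

The cyclotron period depends only on m, q, B: T = 2πm/(|q|B).
T = 2π(9.6×10⁻²⁶)/((1.6×10⁻¹⁹)(5.74×10⁻⁴)) ≈ 6.57×10⁻³ s.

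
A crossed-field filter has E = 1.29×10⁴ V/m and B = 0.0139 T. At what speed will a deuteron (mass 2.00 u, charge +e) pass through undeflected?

v = 9.28×10⁵ m/s

Straight-line motion ⇒ electric and magnetic forces cancel, so E = vB.
v = E/B = 1.29×10⁴/0.0139 = 9.28×10⁵ m/s.
The result is independent of the particle's charge and mass.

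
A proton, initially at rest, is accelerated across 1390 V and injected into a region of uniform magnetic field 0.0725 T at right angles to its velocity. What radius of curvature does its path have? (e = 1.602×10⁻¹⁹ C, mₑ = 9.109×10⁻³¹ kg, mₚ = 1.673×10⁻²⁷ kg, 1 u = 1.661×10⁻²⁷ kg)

Acceleration: |q|V = ½mv² ⇒ v = √(2|q|V/m) = √(2·1.602×10⁻¹⁹·1390/1.673×10⁻²⁷) ≈ 5.159×10⁵ m/s.
In the field: r = mv/(|q|B) = (1.673×10⁻²⁷)(5.159×10⁵)/((1.602×10⁻¹⁹)(0.0725)) ≈ 0.0743 m.

r ≈ 0.0743 m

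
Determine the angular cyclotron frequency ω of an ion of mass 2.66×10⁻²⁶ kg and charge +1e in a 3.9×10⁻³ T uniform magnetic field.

ω ≈ 2.3×10⁴ rad/s

ω = |q|B/m.
ω = (1.602×10⁻¹⁹)(3.9×10⁻³)/2.66×10⁻²⁶ ≈ 2.3×10⁴ rad/s.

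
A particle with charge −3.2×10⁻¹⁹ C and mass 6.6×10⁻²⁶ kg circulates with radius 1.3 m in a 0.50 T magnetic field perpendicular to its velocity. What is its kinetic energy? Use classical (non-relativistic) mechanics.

KE ≈ 3.3×10⁻¹³ J

v = |q|Br/m, then KE = ½mv² = (qBr)²/(2m).
v = (3.2×10⁻¹⁹)(0.50)(1.3)/6.6×10⁻²⁶ ≈ 3.152×10⁶ m/s.
KE = ½(6.6×10⁻²⁶)(3.152×10⁶)² ≈ 3.3×10⁻¹³ J.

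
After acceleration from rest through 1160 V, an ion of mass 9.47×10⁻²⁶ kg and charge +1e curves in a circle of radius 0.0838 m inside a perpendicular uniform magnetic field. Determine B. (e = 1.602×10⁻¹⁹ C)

v = √(2|q|V/m) = √(2·1.602×10⁻¹⁹·1160/9.47×10⁻²⁶) ≈ 6.265×10⁴ m/s.
B = mv/(|q|r) = (9.47×10⁻²⁶)(6.265×10⁴)/((1.602×10⁻¹⁹)(0.0838)) ≈ 0.442 T.

B ≈ 0.442 T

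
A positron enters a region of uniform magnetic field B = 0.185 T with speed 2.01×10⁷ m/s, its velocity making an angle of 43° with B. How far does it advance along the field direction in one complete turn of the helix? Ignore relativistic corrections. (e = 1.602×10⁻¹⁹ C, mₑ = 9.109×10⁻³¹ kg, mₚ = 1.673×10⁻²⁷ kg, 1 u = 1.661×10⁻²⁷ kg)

p ≈ 2.84×10⁻³ m

v∥ = v cosθ = 2.01×10⁷·cos43° ≈ 1.470×10⁷ m/s.
T = 2πm/(|q|B) = 2π(9.109×10⁻³¹)/((1.602×10⁻¹⁹)(0.185)) ≈ 1.931×10⁻¹⁰ s.
pitch = v∥ T = (1.470×10⁷)(1.931×10⁻¹⁰) ≈ 2.84×10⁻³ m.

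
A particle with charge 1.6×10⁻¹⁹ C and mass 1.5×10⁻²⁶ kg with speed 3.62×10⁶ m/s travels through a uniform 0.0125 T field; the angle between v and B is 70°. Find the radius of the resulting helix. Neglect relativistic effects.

r ≈ 25.5 m

v⊥ = v sinθ = 3.62×10⁶·sin70° ≈ 3.402×10⁶ m/s.
r = m v⊥/(|q|B) = (1.5×10⁻²⁶)(3.402×10⁶)/((1.6×10⁻¹⁹)(0.0125)) ≈ 25.5 m.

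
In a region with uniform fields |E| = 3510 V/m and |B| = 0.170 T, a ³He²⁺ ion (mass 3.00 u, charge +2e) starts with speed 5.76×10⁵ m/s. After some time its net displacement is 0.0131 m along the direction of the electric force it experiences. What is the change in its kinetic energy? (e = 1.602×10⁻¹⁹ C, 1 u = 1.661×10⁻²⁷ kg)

The magnetic force is always ⟂ v and does no work; only the electric force changes KE.
ΔKE = F_E · d = |q|E d = (3.204×10⁻¹⁹)(3510)(0.0131) ≈ 1.47×10⁻¹⁷ J.

ΔKE ≈ 1.47×10⁻¹⁷ J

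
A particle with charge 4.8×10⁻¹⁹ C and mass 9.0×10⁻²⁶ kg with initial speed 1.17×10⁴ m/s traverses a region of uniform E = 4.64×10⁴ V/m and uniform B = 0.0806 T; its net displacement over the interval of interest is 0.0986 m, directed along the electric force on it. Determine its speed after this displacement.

v_f ≈ 2.21×10⁵ m/s

B does no work; ΔKE = |q|E d.
½mv_f² = ½mv₀² + |q|Ed = ½(9.0×10⁻²⁶)(1.17×10⁴)² + (4.8×10⁻¹⁹)(4.64×10⁴)(0.0986) ≈ 6.160×10⁻¹⁸ J + 2.196×10⁻¹⁵ J ≈ 2.202×10⁻¹⁵ J.
v_f = √(2·2.202×10⁻¹⁵/9.0×10⁻²⁶) ≈ 2.21×10⁵ m/s.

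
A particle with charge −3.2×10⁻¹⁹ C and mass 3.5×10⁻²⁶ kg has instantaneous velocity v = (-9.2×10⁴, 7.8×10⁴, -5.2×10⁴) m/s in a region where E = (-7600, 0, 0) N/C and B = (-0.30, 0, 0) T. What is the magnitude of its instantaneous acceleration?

|a| ≈ 2.66×10¹¹ m/s²

v×B = (0, 1.56×10⁴, 2.34×10⁴) N/C.
E + v×B = (-7600, 1.56×10⁴, 2.34×10⁴) N/C.
F = q(E + v×B) = (−3.2×10⁻¹⁹ C)·(-7600, 1.56×10⁴, 2.34×10⁴) = (2.43×10⁻¹⁵, -4.99×10⁻¹⁵, -7.49×10⁻¹⁵) N.
|a| = |F|/m = 9.322×10⁻¹⁵/3.5×10⁻²⁶ ≈ 2.66×10¹¹ m/s².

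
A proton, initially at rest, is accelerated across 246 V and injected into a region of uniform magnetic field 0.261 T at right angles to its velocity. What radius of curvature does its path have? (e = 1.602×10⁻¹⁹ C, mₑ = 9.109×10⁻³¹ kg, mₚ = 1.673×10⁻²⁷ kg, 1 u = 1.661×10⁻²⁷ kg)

r ≈ 8.68×10⁻³ m

Acceleration: |q|V = ½mv² ⇒ v = √(2|q|V/m) = √(2·1.602×10⁻¹⁹·246/1.673×10⁻²⁷) ≈ 2.171×10⁵ m/s.
In the field: r = mv/(|q|B) = (1.673×10⁻²⁷)(2.171×10⁵)/((1.602×10⁻¹⁹)(0.261)) ≈ 8.68×10⁻³ m.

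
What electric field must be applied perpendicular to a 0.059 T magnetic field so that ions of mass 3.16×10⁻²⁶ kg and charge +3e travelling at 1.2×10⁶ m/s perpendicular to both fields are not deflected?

For straight-line motion qE = qvB, so E = vB.
E = 1.2×10⁶ × 0.059 = 7.1×10⁴ V/m.

E = 7.1×10⁴ V/m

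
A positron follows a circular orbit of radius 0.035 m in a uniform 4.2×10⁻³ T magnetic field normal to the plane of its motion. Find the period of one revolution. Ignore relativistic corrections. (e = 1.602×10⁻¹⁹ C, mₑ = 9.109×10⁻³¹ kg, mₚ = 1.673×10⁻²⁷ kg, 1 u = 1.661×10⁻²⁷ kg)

The cyclotron period depends only on m, q, B: T = 2πm/(|q|B).
T = 2π(9.109×10⁻³¹)/((1.602×10⁻¹⁹)(4.2×10⁻³)) ≈ 8.5×10⁻⁹ s.

T ≈ 8.5×10⁻⁹ s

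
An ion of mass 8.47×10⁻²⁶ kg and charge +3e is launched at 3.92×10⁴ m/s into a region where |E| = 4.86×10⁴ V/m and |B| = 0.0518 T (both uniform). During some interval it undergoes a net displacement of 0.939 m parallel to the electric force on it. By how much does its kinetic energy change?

The magnetic force is always ⟂ v and does no work; only the electric force changes KE.
ΔKE = F_E · d = |q|E d = (4.806×10⁻¹⁹)(4.86×10⁴)(0.939) ≈ 2.19×10⁻¹⁴ J.

ΔKE ≈ 2.19×10⁻¹⁴ J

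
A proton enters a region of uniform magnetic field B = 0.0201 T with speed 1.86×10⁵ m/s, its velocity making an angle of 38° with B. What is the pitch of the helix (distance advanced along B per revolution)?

p ≈ 0.478 m

v∥ = v cosθ = 1.86×10⁵·cos38° ≈ 1.466×10⁵ m/s.
T = 2πm/(|q|B) = 2π(1.673×10⁻²⁷)/((1.602×10⁻¹⁹)(0.0201)) ≈ 3.265×10⁻⁶ s.
pitch = v∥ T = (1.466×10⁵)(3.265×10⁻⁶) ≈ 0.478 m.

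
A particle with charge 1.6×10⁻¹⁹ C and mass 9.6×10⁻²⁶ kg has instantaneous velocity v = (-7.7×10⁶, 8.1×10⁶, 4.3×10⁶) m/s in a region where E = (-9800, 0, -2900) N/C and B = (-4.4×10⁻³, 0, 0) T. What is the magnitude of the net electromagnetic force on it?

v×B = (0, -1.89×10⁴, 3.56×10⁴) N/C.
E + v×B = (-9800, -1.89×10⁴, 3.27×10⁴) N/C.
F = q(E + v×B) = (1.6×10⁻¹⁹ C)·(-9800, -1.89×10⁴, 3.27×10⁴) = (-1.57×10⁻¹⁵, -3.03×10⁻¹⁵, 5.24×10⁻¹⁵) N.
|F| = 6.25×10⁻¹⁵ N.

|F| ≈ 6.25×10⁻¹⁵ N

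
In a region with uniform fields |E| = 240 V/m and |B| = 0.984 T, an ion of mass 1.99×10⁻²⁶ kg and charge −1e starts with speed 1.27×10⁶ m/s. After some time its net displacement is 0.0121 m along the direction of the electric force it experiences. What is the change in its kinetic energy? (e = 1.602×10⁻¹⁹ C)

The magnetic force is always ⟂ v and does no work; only the electric force changes KE.
ΔKE = F_E · d = |q|E d = (1.602×10⁻¹⁹)(240)(0.0121) ≈ 4.65×10⁻¹⁹ J.

ΔKE ≈ 4.65×10⁻¹⁹ J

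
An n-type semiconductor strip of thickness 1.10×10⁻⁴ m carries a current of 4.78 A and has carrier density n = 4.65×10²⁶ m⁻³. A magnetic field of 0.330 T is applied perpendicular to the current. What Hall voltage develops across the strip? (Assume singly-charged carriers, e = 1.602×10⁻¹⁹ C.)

V_H = IB/(n e t).
V_H = (4.78)(0.330)/((4.65×10²⁶)(1.602×10⁻¹⁹)(1.10×10⁻⁴)) ≈ 1.93×10⁻⁴ V.

V_H ≈ 1.93×10⁻⁴ V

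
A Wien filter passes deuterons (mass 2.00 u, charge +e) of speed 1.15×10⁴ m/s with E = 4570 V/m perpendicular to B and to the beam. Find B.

B = 0.397 T

Balance of forces in the selector: qE = qvB ⇒ B = E/v.
B = 4570/1.15×10⁴ = 0.397 T.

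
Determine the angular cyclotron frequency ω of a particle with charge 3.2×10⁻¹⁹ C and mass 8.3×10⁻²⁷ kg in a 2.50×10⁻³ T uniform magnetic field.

ω = |q|B/m.
ω = (3.2×10⁻¹⁹)(2.50×10⁻³)/8.3×10⁻²⁷ ≈ 9.64×10⁴ rad/s.

ω ≈ 9.64×10⁴ rad/s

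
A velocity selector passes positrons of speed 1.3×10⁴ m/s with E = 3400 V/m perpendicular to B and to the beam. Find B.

B = 0.26 T

Balance of forces in the selector: qE = qvB ⇒ B = E/v.
B = 3400/1.3×10⁴ = 0.26 T.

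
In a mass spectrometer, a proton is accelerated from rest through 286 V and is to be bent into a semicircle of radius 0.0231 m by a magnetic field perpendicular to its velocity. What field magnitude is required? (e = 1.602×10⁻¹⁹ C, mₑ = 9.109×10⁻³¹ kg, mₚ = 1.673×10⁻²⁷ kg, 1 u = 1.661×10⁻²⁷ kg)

B ≈ 0.106 T

v = √(2|q|V/m) = √(2·1.602×10⁻¹⁹·286/1.673×10⁻²⁷) ≈ 2.340×10⁵ m/s.
B = mv/(|q|r) = (1.673×10⁻²⁷)(2.340×10⁵)/((1.602×10⁻¹⁹)(0.0231)) ≈ 0.106 T.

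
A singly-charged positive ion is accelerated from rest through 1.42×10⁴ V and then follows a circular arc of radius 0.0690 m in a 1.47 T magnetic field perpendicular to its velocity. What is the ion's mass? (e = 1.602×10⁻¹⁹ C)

Combine |q|V = ½mv² and r = mv/(|q|B): eliminate v to get m = qB²r²/(2V).
m = (1.602×10⁻¹⁹)(1.47)²(0.0690)²/(2·1.42×10⁴) ≈ 5.80×10⁻²⁶ kg.

m ≈ 5.80×10⁻²⁶ kg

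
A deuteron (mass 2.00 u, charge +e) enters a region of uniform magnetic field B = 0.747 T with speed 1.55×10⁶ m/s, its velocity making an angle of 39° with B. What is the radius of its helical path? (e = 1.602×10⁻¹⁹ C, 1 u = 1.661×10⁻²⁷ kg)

r ≈ 0.0271 m

v⊥ = v sinθ = 1.55×10⁶·sin39° ≈ 9.754×10⁵ m/s.
r = m v⊥/(|q|B) = (3.322×10⁻²⁷)(9.754×10⁵)/((1.602×10⁻¹⁹)(0.747)) ≈ 0.0271 m.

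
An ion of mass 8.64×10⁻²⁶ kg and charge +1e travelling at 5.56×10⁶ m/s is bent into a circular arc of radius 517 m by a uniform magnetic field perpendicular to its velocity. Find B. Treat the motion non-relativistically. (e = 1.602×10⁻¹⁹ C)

B ≈ 5.80×10⁻³ T

From |q|vB = mv²/r, B = mv/(|q|r).
B = (8.64×10⁻²⁶)(5.56×10⁶)/((1.602×10⁻¹⁹)(517)) ≈ 5.80×10⁻³ T.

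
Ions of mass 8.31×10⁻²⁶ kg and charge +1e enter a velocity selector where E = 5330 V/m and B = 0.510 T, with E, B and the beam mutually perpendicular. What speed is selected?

Zero net Lorentz force requires |qE| = |q v×B|, i.e. E = vB.
v = E/B = 5330/0.510 = 1.05×10⁴ m/s.
The result is independent of the particle's charge and mass.

v = 1.05×10⁴ m/s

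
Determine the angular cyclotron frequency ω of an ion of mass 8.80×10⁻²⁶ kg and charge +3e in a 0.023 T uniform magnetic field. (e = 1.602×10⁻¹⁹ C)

ω ≈ 1.3×10⁵ rad/s

ω = |q|B/m.
ω = (4.806×10⁻¹⁹)(0.023)/8.80×10⁻²⁶ ≈ 1.3×10⁵ rad/s.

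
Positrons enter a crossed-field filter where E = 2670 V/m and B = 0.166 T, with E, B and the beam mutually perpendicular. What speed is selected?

For undeflected motion the electric and magnetic forces balance: qE = qvB.
v = E/B = 2670/0.166 = 1.61×10⁴ m/s.
The result is independent of the particle's charge and mass.

v = 1.61×10⁴ m/s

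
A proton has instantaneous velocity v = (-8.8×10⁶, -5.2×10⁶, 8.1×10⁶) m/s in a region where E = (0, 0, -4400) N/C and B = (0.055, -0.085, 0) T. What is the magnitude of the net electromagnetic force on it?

|F| ≈ 2.11×10⁻¹³ N

v×B = (6.88×10⁵, 4.46×10⁵, 1.03×10⁶) N/C.
E + v×B = (6.88×10⁵, 4.46×10⁵, 1.03×10⁶) N/C.
F = q(E + v×B) = (1.602×10⁻¹⁹ C)·(6.88×10⁵, 4.46×10⁵, 1.03×10⁶) = (1.10×10⁻¹³, 7.14×10⁻¹⁴, 1.65×10⁻¹³) N.
|F| = 2.11×10⁻¹³ N.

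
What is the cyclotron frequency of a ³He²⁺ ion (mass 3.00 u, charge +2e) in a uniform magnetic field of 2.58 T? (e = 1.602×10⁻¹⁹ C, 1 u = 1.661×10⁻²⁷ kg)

f ≈ 2.64×10⁷ Hz

f = |q|B/(2πm).
f = (3.204×10⁻¹⁹)(2.58)/(2π·4.983×10⁻²⁷) ≈ 2.64×10⁷ Hz.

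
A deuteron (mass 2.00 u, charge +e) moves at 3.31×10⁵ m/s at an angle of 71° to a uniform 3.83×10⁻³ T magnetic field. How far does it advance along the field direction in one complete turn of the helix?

p ≈ 3.67 m

v∥ = v cosθ = 3.31×10⁵·cos71° ≈ 1.078×10⁵ m/s.
T = 2πm/(|q|B) = 2π(3.322×10⁻²⁷)/((1.602×10⁻¹⁹)(3.83×10⁻³)) ≈ 3.402×10⁻⁵ s.
pitch = v∥ T = (1.078×10⁵)(3.402×10⁻⁵) ≈ 3.67 m.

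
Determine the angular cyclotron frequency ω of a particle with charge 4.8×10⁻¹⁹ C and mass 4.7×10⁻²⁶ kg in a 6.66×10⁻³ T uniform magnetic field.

ω ≈ 6.80×10⁴ rad/s

ω = |q|B/m.
ω = (4.8×10⁻¹⁹)(6.66×10⁻³)/4.7×10⁻²⁶ ≈ 6.80×10⁴ rad/s.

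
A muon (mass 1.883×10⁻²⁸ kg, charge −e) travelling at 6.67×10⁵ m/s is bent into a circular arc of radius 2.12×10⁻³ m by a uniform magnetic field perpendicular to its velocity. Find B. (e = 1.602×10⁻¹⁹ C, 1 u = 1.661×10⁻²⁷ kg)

From |q|vB = mv²/r, B = mv/(|q|r).
B = (1.883×10⁻²⁸)(6.67×10⁵)/((1.602×10⁻¹⁹)(2.12×10⁻³)) ≈ 0.370 T.

B ≈ 0.370 T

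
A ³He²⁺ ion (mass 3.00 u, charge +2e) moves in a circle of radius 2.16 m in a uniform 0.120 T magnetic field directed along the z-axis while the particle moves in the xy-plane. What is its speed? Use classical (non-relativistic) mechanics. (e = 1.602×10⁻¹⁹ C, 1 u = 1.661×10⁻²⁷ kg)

From |q|vB = mv²/r, v = |q|Br/m.
v = (3.204×10⁻¹⁹)(0.120)(2.16)/4.983×10⁻²⁷ ≈ 1.67×10⁷ m/s.

v ≈ 1.67×10⁷ m/s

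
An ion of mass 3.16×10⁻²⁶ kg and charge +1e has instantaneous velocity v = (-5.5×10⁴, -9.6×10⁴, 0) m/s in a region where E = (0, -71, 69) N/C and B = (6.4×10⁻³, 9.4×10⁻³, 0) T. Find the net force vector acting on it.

v×B = (0, 0, 97.4) N/C.
E + v×B = (0, -71.0, 166) N/C.
F = q(E + v×B) = (1.602×10⁻¹⁹ C)·(0, -71.0, 166) = (0, -1.14×10⁻¹⁷, 2.67×10⁻¹⁷) N.

F ≈ (0, -1.14×10⁻¹⁷, 2.67×10⁻¹⁷) N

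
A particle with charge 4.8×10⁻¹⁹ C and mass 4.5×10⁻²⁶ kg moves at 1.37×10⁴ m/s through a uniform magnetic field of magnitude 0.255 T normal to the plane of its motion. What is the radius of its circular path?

r ≈ 5.04×10⁻³ m

The magnetic force provides the centripetal force: |q|vB = mv²/r.
r = mv/(|q|B) = (4.5×10⁻²⁶)(1.37×10⁴)/((4.8×10⁻¹⁹)(0.255)) ≈ 5.04×10⁻³ m.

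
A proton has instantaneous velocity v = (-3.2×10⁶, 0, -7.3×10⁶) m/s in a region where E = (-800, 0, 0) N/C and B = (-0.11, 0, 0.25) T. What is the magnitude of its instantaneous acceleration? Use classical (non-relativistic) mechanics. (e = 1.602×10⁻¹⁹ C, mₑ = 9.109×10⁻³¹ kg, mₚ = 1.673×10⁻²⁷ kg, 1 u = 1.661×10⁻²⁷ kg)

|a| ≈ 1.53×10¹⁴ m/s²

v×B = (0, 1.60×10⁶, 0) N/C.
E + v×B = (-800, 1.60×10⁶, 0) N/C.
F = q(E + v×B) = (1.602×10⁻¹⁹ C)·(-800, 1.60×10⁶, 0) = (-1.28×10⁻¹⁶, 2.57×10⁻¹³, 0) N.
|a| = |F|/m = 2.568×10⁻¹³/1.673×10⁻²⁷ ≈ 1.53×10¹⁴ m/s².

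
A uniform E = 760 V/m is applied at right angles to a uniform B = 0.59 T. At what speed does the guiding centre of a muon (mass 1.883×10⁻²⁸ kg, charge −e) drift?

v_d ≈ 1300 m/s

In crossed fields the guiding centre drifts at v_d = |E×B|/B² = E/B, independent of charge and mass.
v_d = 760/0.59 = 1300 m/s.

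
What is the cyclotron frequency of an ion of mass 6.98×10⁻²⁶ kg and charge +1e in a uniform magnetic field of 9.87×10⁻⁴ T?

f ≈ 361 Hz

f = |q|B/(2πm).
f = (1.602×10⁻¹⁹)(9.87×10⁻⁴)/(2π·6.98×10⁻²⁶) ≈ 361 Hz.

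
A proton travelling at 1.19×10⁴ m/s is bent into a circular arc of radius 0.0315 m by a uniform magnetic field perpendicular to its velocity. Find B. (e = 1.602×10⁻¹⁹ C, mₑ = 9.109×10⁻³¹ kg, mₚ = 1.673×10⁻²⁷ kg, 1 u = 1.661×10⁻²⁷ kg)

From |q|vB = mv²/r, B = mv/(|q|r).
B = (1.673×10⁻²⁷)(1.19×10⁴)/((1.602×10⁻¹⁹)(0.0315)) ≈ 3.95×10⁻³ T.

B ≈ 3.95×10⁻³ T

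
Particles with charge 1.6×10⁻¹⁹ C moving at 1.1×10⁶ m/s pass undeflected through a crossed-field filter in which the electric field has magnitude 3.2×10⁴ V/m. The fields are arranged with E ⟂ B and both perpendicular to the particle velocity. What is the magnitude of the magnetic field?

B = 0.029 T

Balance of forces in the selector: qE = qvB ⇒ B = E/v.
B = 3.2×10⁴/1.1×10⁶ = 0.029 T.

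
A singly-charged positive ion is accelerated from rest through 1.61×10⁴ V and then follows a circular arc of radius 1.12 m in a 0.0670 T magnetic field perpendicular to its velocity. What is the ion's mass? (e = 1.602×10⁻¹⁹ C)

Combine |q|V = ½mv² and r = mv/(|q|B): eliminate v to get m = qB²r²/(2V).
m = (1.602×10⁻¹⁹)(0.0670)²(1.12)²/(2·1.61×10⁴) ≈ 2.80×10⁻²⁶ kg.

m ≈ 2.80×10⁻²⁶ kg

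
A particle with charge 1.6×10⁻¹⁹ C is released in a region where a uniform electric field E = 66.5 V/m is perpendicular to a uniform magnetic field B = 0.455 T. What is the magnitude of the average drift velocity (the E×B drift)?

The steady drift has the magnetic force balancing the electric force, so v_d = E/B.
v_d = 66.5/0.455 = 146 m/s.

v_d ≈ 146 m/s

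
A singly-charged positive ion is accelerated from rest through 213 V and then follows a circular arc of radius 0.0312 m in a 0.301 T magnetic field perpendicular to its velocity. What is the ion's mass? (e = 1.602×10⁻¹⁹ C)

Combine |q|V = ½mv² and r = mv/(|q|B): eliminate v to get m = qB²r²/(2V).
m = (1.602×10⁻¹⁹)(0.301)²(0.0312)²/(2·213) ≈ 3.32×10⁻²⁶ kg.

m ≈ 3.32×10⁻²⁶ kg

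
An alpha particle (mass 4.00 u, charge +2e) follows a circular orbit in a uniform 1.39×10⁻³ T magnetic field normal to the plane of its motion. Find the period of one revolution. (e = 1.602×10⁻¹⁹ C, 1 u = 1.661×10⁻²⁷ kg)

T ≈ 9.37×10⁻⁵ s

The cyclotron period depends only on m, q, B: T = 2πm/(|q|B).
T = 2π(6.644×10⁻²⁷)/((3.204×10⁻¹⁹)(1.39×10⁻³)) ≈ 9.37×10⁻⁵ s.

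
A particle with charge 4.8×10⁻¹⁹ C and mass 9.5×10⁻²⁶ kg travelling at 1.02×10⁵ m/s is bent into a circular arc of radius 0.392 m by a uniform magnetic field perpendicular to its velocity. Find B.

B ≈ 0.0515 T

From |q|vB = mv²/r, B = mv/(|q|r).
B = (9.5×10⁻²⁶)(1.02×10⁵)/((4.8×10⁻¹⁹)(0.392)) ≈ 0.0515 T.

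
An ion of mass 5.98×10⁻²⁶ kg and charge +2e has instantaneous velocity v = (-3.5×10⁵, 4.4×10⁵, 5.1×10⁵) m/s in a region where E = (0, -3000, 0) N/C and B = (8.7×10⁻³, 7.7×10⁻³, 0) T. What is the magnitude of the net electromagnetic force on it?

|F| ≈ 2.48×10⁻¹⁵ N

v×B = (-3930, 4440, -6520) N/C.
E + v×B = (-3930, 1440, -6520) N/C.
F = q(E + v×B) = (3.204×10⁻¹⁹ C)·(-3930, 1440, -6520) = (-1.26×10⁻¹⁵, 4.60×10⁻¹⁶, -2.09×10⁻¹⁵) N.
|F| = 2.48×10⁻¹⁵ N.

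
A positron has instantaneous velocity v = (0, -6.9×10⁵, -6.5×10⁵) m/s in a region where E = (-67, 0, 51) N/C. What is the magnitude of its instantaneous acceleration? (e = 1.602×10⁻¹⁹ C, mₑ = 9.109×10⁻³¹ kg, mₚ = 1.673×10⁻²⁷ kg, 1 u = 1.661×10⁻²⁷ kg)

Only an electric field acts, so F = qE = (1.602×10⁻¹⁹ C)·(-67.0, 0, 51.0) = (-1.07×10⁻¹⁷, 0, 8.17×10⁻¹⁸) N.
|a| = |F|/m = 1.349×10⁻¹⁷/9.109×10⁻³¹ ≈ 1.48×10¹³ m/s².

|a| ≈ 1.48×10¹³ m/s²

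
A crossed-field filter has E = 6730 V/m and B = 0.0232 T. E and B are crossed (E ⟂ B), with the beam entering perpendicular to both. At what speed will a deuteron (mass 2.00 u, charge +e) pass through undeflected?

Zero net Lorentz force requires |qE| = |q v×B|, i.e. E = vB.
v = E/B = 6730/0.0232 = 2.90×10⁵ m/s.

v = 2.90×10⁵ m/s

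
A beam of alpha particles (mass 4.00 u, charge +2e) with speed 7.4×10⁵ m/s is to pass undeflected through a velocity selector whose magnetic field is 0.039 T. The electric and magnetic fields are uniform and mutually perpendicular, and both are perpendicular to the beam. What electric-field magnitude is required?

E = 2.9×10⁴ V/m

For straight-line motion qE = qvB, so E = vB.
E = 7.4×10⁵ × 0.039 = 2.9×10⁴ V/m.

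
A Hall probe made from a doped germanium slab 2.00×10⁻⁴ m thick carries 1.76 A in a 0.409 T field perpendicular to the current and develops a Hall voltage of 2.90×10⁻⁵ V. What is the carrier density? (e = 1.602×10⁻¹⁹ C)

n ≈ 7.75×10²⁶ m⁻³

From V_H = IB/(n e t), n = IB/(V_H e t).
n = (1.76)(0.409)/((2.90×10⁻⁵)(1.602×10⁻¹⁹)(2.00×10⁻⁴)) ≈ 7.75×10²⁶ m⁻³.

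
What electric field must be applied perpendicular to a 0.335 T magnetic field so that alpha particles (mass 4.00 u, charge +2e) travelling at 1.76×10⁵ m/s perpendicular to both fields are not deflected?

For straight-line motion qE = qvB, so E = vB.
E = 1.76×10⁵ × 0.335 = 5.90×10⁴ V/m.

E = 5.90×10⁴ V/m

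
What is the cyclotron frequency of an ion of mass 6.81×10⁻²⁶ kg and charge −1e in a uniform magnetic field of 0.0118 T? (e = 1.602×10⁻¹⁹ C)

f ≈ 4420 Hz

f = |q|B/(2πm).
f = (1.602×10⁻¹⁹)(0.0118)/(2π·6.81×10⁻²⁶) ≈ 4420 Hz.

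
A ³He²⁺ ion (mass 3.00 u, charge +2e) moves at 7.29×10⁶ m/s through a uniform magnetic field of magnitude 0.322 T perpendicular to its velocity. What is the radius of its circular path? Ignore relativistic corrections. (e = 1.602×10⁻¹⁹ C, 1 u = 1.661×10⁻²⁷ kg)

r ≈ 0.352 m

The magnetic force provides the centripetal force: |q|vB = mv²/r.
r = mv/(|q|B) = (4.983×10⁻²⁷)(7.29×10⁶)/((3.204×10⁻¹⁹)(0.322)) ≈ 0.352 m.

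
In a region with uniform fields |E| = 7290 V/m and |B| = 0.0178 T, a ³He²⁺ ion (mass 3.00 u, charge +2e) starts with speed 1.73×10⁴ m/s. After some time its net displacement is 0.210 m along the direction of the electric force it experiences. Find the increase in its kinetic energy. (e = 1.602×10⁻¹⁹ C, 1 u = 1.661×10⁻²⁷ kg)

The magnetic force is always ⟂ v and does no work; only the electric force changes KE.
ΔKE = F_E · d = |q|E d = (3.204×10⁻¹⁹)(7290)(0.210) ≈ 4.91×10⁻¹⁶ J.

ΔKE ≈ 4.91×10⁻¹⁶ J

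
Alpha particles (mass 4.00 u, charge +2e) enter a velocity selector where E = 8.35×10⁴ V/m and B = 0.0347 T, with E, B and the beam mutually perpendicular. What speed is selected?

v = 2.41×10⁶ m/s

Straight-line motion ⇒ electric and magnetic forces cancel, so E = vB.
v = E/B = 8.35×10⁴/0.0347 = 2.41×10⁶ m/s.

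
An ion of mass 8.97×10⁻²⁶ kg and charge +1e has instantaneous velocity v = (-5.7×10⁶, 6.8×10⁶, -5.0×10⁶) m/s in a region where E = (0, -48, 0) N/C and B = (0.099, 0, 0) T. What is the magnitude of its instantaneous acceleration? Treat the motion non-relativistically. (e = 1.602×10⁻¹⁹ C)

|a| ≈ 1.49×10¹² m/s²

v×B = (0, -4.95×10⁵, -6.73×10⁵) N/C.
E + v×B = (0, -4.95×10⁵, -6.73×10⁵) N/C.
F = q(E + v×B) = (1.602×10⁻¹⁹ C)·(0, -4.95×10⁵, -6.73×10⁵) = (0, -7.93×10⁻¹⁴, -1.08×10⁻¹³) N.
|a| = |F|/m = 1.339×10⁻¹³/8.97×10⁻²⁶ ≈ 1.49×10¹² m/s².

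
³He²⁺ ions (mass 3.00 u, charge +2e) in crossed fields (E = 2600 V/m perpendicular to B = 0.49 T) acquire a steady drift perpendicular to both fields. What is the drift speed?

The steady drift has the magnetic force balancing the electric force, so v_d = E/B.
v_d = 2600/0.49 = 5300 m/s.

v_d ≈ 5300 m/s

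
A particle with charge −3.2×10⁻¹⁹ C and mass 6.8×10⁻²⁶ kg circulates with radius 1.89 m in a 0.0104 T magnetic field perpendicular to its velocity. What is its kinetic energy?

KE ≈ 2.91×10⁻¹⁶ J

v = |q|Br/m, then KE = ½mv² = (qBr)²/(2m).
v = (3.2×10⁻¹⁹)(0.0104)(1.89)/6.8×10⁻²⁶ ≈ 9.250×10⁴ m/s.
KE = ½(6.8×10⁻²⁶)(9.250×10⁴)² ≈ 2.91×10⁻¹⁶ J.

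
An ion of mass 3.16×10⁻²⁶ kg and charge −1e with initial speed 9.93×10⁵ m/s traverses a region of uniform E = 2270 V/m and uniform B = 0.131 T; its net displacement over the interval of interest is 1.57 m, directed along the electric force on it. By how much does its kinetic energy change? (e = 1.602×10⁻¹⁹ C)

ΔKE ≈ 5.71×10⁻¹⁶ J

The magnetic force is always ⟂ v and does no work; only the electric force changes KE.
ΔKE = F_E · d = |q|E d = (1.602×10⁻¹⁹)(2270)(1.57) ≈ 5.71×10⁻¹⁶ J.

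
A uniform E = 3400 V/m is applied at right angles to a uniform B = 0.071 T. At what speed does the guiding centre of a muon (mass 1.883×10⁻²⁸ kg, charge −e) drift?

v_d ≈ 4.8×10⁴ m/s

The steady drift has the magnetic force balancing the electric force, so v_d = E/B.
v_d = 3400/0.071 = 4.8×10⁴ m/s.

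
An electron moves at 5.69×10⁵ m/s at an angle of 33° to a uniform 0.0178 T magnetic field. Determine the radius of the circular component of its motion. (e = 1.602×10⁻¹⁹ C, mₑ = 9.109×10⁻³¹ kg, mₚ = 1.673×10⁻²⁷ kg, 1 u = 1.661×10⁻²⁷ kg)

r ≈ 9.90×10⁻⁵ m

v⊥ = v sinθ = 5.69×10⁵·sin33° ≈ 3.099×10⁵ m/s.
r = m v⊥/(|q|B) = (9.109×10⁻³¹)(3.099×10⁵)/((1.602×10⁻¹⁹)(0.0178)) ≈ 9.90×10⁻⁵ m.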